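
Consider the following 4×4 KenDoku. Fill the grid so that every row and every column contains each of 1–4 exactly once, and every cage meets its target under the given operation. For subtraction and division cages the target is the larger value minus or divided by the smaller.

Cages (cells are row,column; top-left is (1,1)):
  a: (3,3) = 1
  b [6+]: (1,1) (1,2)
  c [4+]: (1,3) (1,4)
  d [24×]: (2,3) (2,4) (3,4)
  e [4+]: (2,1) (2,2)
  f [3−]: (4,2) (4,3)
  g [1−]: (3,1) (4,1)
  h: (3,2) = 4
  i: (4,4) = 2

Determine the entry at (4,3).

H is a freebie; hence (3,2) = 4.
A is a freebie, which forces (3,3) = 1.
4 is placed in column 2, so (4,2) = 1.
1 is placed in column 3; hence (4,3) = 4.
Cage i is a single given cell; hence (4,4) = 2.
Cage b's pair has sum 6, which forces (1,1) = 4.
4 is placed in column 2, so (1,2) = 2.
1 is placed in column 3, so (1,3) = 3.
Cage c needs two cells with sum 4, which forces (1,4) = 1.
The two cells of cage e must have sum 4; hence (2,1) = 1.
Column 2 already has 1, leaving (2,2) = 3.
The 3 cells of cage d must have product 24, so (2,3) = 2.
The 3 cells of cage d must have product 24, so (2,4) = 4.
Cage g needs two cells with difference 1, so (3,1) = 2.
Column 4 already has 2, so (3,4) = 3.
Row 4 now contains 2, so (4,1) = 3.
Filled in: 4 2 3 1 / 1 3 2 4 / 2 4 1 3 / 3 1 4 2.

4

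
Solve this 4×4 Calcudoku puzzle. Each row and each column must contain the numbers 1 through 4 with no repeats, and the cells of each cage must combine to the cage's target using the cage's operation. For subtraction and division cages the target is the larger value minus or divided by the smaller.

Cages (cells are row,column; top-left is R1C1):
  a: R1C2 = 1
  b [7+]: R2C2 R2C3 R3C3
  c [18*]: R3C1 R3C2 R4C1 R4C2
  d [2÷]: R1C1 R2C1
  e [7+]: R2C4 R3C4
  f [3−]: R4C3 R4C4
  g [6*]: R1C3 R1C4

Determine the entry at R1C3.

Cage a is a single given cell, so R1C2 = 1.
In row 1, 4 can only go at R1C1, so R1C1 = 4.
Cage d's pair has quotient 2, leaving R2C1 = 2.
Cage b has sum 7; hence R2C3 = 1.
1 is placed in column 3, leaving R4C3 = 4.
Row 4 now contains 4, so R4C4 = 1.
The 4 cells of cage c must have product 18, leaving R3C1 = 1.
The 4 cells of cage c must have product 18; hence R3C2 = 3.
3 is placed in row 3; hence R3C3 = 2.
3 is placed in row 3, which forces R3C4 = 4.
Row 4 now contains 1, which forces R4C1 = 3.
Cage c has product 18, so R4C2 = 2.
2 is placed in column 3, so R1C3 = 3.
The two cells of cage g must have product 6, which forces R1C4 = 2.
Column 2 now contains 3, which forces R2C2 = 4.
Column 4 now contains 4, so R2C4 = 3.
Filled in: 4 1 3 2 / 2 4 1 3 / 1 3 2 4 / 3 2 4 1.

3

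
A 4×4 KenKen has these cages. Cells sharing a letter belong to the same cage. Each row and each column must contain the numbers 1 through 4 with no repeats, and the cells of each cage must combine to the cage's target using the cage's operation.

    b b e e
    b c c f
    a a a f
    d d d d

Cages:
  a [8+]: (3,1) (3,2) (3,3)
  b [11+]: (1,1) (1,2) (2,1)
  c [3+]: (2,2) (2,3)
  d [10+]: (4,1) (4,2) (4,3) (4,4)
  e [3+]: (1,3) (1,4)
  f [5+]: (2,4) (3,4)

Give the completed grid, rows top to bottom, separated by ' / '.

3 4 2 1 / 4 2 1 3 / 1 3 4 2 / 2 1 3 4

Cage b has sum 11, leaving (1,1) = 3.
Cage b needs sum 11; hence (1,2) = 4.
Cage b has sum 11; hence (2,1) = 4.
Column 1 already has 4, so (3,1) = 1.
1 is placed in row 3, so (3,2) = 3.
3 is placed in row 3, which forces (3,3) = 4.
4 is placed in row 3, leaving (3,4) = 2.
Column 1 now contains 1, which forces (4,1) = 2.
Row 4 now contains 2, leaving (4,2) = 1.
Row 4 already has 1; hence (4,3) = 3.
Row 4 already has 3, so (4,4) = 4.
The two cells of cage e must have sum 3, so (1,3) = 2.
Column 4 already has 2, which forces (1,4) = 1.
1 is placed in column 2, which forces (2,2) = 2.
The two cells of cage c must have sum 3; hence (2,3) = 1.
Cage f needs two cells with sum 5, leaving (2,4) = 3.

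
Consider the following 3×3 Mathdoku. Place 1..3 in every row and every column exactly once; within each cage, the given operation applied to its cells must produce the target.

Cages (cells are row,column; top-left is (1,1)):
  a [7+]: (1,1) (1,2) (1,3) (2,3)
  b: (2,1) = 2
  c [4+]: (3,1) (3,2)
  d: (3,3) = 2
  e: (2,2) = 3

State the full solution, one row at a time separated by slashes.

1 2 3 / 2 3 1 / 3 1 2

Cage b is given; hence (2,1) = 2.
Cage e is given, which forces (2,2) = 3.
Cage a has sum 7, leaving (2,3) = 1.
3 is placed in column 2, which forces (3,2) = 1.
Cage d is given, which forces (3,3) = 2.
Cage a has sum 7, so (1,1) = 1.
1 is placed in column 2, which forces (1,2) = 2.
Column 3 already has 2; hence (1,3) = 3.
Row 3 already has 1; hence (3,1) = 3.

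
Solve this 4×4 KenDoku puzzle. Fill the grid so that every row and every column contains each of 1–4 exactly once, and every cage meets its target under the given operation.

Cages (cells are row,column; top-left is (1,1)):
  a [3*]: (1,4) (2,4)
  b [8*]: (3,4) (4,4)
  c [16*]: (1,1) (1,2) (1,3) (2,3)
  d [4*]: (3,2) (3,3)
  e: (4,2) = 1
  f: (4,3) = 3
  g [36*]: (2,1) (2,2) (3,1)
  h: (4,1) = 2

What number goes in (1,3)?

4

Cage g needs product 36, which forces (2,1) = 4.
Cage g has product 36, so (2,2) = 3.
Cage c needs product 16, which forces (2,3) = 2.
3 is placed in row 2, which forces (2,4) = 1.
The 3 cells of cage g must have product 36; hence (3,1) = 3.
Cage h is given, so (4,1) = 2.
E is a freebie, so (4,2) = 1.
F is a freebie, which forces (4,3) = 3.
Row 4 now contains 2, so (4,4) = 4.
Column 1 already has 2, leaving (1,1) = 1.
Cage c has product 16; hence (1,2) = 2.
Cage c has product 16, which forces (1,3) = 4.
Column 4 already has 1, so (1,4) = 3.
Column 2 already has 1, leaving (3,2) = 4.
The two cells of cage d must have product 4, leaving (3,3) = 1.
4 is placed in column 4, so (3,4) = 2.
Completed grid: 1 2 4 3 / 4 3 2 1 / 3 4 1 2 / 2 1 3 4.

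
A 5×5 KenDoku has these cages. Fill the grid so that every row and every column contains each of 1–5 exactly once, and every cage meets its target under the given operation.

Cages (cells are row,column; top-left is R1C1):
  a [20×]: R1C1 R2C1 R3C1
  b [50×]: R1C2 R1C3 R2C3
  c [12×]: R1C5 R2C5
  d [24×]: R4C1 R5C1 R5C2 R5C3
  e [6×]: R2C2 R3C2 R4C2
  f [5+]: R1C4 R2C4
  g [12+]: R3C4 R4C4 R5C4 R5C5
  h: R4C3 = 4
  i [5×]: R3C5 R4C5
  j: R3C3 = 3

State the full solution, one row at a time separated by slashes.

Cage b has product 50; hence R1C2 = 5.
The 3 cells of cage b must have product 50; hence R1C3 = 2.
Cage b has product 50, which forces R2C3 = 5.
Cage j is a single given cell; hence R3C3 = 3.
Cage h is a single given cell; hence R4C3 = 4.
Column 3 already has 4, so R5C3 = 1.
The 3 cells of cage a must have product 20; hence R3C1 = 5.
Row 3 already has 5, so R3C5 = 1.
1 is placed in column 5, which forces R4C5 = 5.
1 is placed in row 3, leaving R3C2 = 2.
Row 3 already has 2, leaving R3C4 = 4.
The two cells of cage f must have sum 5; hence R1C4 = 3.
Row 1 now contains 3, leaving R1C5 = 4.
Cage f's pair has sum 5, leaving R2C4 = 2.
4 is placed in column 5, which forces R2C5 = 3.
3 is placed in column 4, leaving R4C4 = 1.
Column 4 now contains 2, so R5C4 = 5.
Column 5 already has 3, leaving R5C5 = 2.
Row 1 already has 4, so R1C1 = 1.
Cage a has product 20, so R2C1 = 4.
3 is placed in row 2; hence R2C2 = 1.
The 4 cells of cage d must have product 24, which forces R4C1 = 2.
1 is placed in row 4, which forces R4C2 = 3.
Column 1 already has 4, so R5C1 = 3.
Column 2 now contains 3, so R5C2 = 4.

1 5 2 3 4 / 4 1 5 2 3 / 5 2 3 4 1 / 2 3 4 1 5 / 3 4 1 5 2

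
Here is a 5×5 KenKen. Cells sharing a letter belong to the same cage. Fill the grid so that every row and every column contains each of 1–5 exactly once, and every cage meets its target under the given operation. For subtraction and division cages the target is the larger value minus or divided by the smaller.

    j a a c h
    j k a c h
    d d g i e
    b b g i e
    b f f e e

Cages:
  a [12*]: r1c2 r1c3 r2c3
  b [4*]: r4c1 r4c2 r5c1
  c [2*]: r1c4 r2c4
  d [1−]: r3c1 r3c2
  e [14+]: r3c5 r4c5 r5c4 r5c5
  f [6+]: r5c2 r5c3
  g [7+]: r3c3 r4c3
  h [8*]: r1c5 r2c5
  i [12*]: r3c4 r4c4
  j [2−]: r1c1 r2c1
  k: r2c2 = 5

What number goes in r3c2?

3

Cage k is given, which forces r2c2 = 5.
In row 1, 5 can only go at r1c1, so r1c1 = 5.
Cage j needs two cells with difference 2, so r2c1 = 3.
The only place for 5 in column 4 is r5c4.
In row 5, 3 can only go at r5c5, so r5c5 = 3.
In row 5, 1 can only go at r5c1, so r5c1 = 1.
Column 1 already has 1, leaving r4c1 = 4.
The 3 cells of cage b must have product 4, so r4c2 = 1.
Row 4 now contains 4, which forces r4c4 = 3.
4 is placed in column 1, which forces r3c1 = 2.
Column 2 now contains 1, so r3c2 = 3.
Row 3 already has 2, leaving r3c3 = 5.
Column 4 now contains 3, so r3c4 = 4.
Row 3 already has 4, leaving r3c5 = 1.
Column 3 now contains 5; hence r4c3 = 2.
2 is placed in row 4, which forces r4c5 = 5.
2 is placed in column 3, so r5c3 = 4.
Cage a needs product 12, which forces r1c2 = 4.
Cage a needs product 12, leaving r1c3 = 3.
Row 1 already has 4; hence r1c5 = 2.
Column 3 now contains 4; hence r2c3 = 1.
Row 2 now contains 1; hence r2c4 = 2.
2 is placed in column 5; hence r2c5 = 4.
Row 5 now contains 4, so r5c2 = 2.
2 is placed in row 1, which forces r1c4 = 1.
Completed grid: 5 4 3 1 2 / 3 5 1 2 4 / 2 3 5 4 1 / 4 1 2 3 5 / 1 2 4 5 3.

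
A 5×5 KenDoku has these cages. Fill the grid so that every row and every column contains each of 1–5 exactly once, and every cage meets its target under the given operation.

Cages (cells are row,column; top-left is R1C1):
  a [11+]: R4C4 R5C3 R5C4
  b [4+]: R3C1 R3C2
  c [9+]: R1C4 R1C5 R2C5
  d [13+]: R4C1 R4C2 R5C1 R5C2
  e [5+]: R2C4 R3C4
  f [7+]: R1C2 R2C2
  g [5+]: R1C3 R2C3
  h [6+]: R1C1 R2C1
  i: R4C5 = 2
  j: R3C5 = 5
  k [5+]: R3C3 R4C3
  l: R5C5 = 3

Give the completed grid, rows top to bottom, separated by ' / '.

5 2 3 4 1 / 1 5 2 3 4 / 3 1 4 2 5 / 4 3 1 5 2 / 2 4 5 1 3

Cage j is a single given cell; hence R3C5 = 5.
Cage i is a single given cell; hence R4C5 = 2.
L is a freebie, which forces R5C5 = 3.
Cage c needs sum 9, leaving R1C4 = 4.
Cage c needs sum 9, so R1C5 = 1.
The 3 cells of cage c must have sum 9, leaving R2C5 = 4.
Column 4 now contains 4, so R4C4 = 5.
Cage h needs two cells with sum 6; hence R1C1 = 5.
Row 1 already has 5, which forces R1C2 = 2.
Row 1 now contains 2, leaving R1C3 = 3.
The two cells of cage h must have sum 6, which forces R2C1 = 1.
2 is placed in column 2; hence R2C2 = 5.
Column 3 now contains 3, so R2C3 = 2.
Row 2 already has 2; hence R2C4 = 3.
Column 1 now contains 1, so R3C1 = 3.
Row 3 already has 3, so R3C2 = 1.
1 is placed in row 3; hence R3C3 = 4.
3 is placed in column 4; hence R3C4 = 2.
3 is placed in column 1, leaving R4C1 = 4.
4 is placed in row 4, so R4C2 = 3.
4 is placed in column 3, so R4C3 = 1.
4 is placed in column 1, so R5C1 = 2.
1 is placed in column 2, leaving R5C2 = 4.
4 is placed in column 3, so R5C3 = 5.
2 is placed in column 4; hence R5C4 = 1.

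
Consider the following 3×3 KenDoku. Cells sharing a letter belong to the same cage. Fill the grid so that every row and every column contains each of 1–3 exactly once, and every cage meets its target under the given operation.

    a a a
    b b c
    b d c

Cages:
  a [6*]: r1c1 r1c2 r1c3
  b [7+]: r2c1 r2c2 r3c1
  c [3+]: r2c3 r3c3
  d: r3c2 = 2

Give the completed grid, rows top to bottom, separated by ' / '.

Cage d is given; hence r3c2 = 2.
2 is placed in row 3, leaving r3c3 = 1.
Cage b has sum 7, leaving r2c1 = 1.
2 is placed in column 2, so r2c2 = 3.
Column 3 already has 1; hence r2c3 = 2.
2 is placed in row 3; hence r3c1 = 3.
3 is placed in column 1, so r1c1 = 2.
Column 2 now contains 3, so r1c2 = 1.
2 is placed in column 3, which forces r1c3 = 3.

2 1 3 / 1 3 2 / 3 2 1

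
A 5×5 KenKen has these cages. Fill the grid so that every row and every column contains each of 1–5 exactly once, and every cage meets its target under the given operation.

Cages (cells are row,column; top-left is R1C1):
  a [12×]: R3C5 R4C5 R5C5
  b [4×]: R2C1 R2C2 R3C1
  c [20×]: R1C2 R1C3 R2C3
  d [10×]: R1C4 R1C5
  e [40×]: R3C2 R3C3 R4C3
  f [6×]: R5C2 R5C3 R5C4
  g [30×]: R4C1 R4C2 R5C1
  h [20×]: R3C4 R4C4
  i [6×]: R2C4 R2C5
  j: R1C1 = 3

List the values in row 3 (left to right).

1 5 2 4 3

J is a freebie, so R1C1 = 3.
Cage g needs product 30, which forces R4C2 = 3.
Row 2 needs a 5, and only R2C3 is open for it.
Cage e needs product 40, so R3C2 = 5.
Row 3 already has 5, so R3C4 = 4.
Column 4 already has 4, leaving R4C4 = 5.
5 is placed in column 4, which forces R1C4 = 2.
The two cells of cage d must have product 10; hence R1C5 = 5.
Column 4 already has 2; hence R2C4 = 3.
3 is placed in row 2, leaving R2C5 = 2.
Row 3 already has 4, leaving R3C3 = 2.
5 is placed in row 4, which forces R4C1 = 2.
Cage e has product 40, which forces R4C3 = 4.
Row 4 already has 4, so R4C5 = 1.
Cage g needs product 30, so R5C1 = 5.
Column 4 now contains 3, leaving R5C4 = 1.
The 3 cells of cage c must have product 20; hence R1C2 = 4.
Column 3 already has 4; hence R1C3 = 1.
The 3 cells of cage b must have product 4, which forces R2C1 = 4.
Row 2 already has 2, so R2C2 = 1.
Row 3 now contains 2, leaving R3C1 = 1.
Column 5 already has 1; hence R3C5 = 3.
Row 5 already has 1; hence R5C2 = 2.
Row 5 already has 1, which forces R5C3 = 3.
Cage a has product 12, which forces R5C5 = 4.
The full grid is 3 4 1 2 5 / 4 1 5 3 2 / 1 5 2 4 3 / 2 3 4 5 1 / 5 2 3 1 4.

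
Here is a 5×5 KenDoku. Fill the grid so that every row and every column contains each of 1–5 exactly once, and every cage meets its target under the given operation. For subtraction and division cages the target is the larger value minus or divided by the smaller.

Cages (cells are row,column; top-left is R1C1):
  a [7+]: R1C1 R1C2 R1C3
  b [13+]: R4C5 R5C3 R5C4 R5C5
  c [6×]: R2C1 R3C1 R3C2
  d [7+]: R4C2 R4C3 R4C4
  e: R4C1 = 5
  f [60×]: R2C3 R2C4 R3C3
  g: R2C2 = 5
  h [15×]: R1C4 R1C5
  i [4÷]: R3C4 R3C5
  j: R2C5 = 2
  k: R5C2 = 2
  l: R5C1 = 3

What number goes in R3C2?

Cage g is a single given cell; hence R2C2 = 5.
J is a freebie, so R2C5 = 2.
Cage e is given, which forces R4C1 = 5.
Cage l is a single given cell; hence R5C1 = 3.
K is a freebie, which forces R5C2 = 2.
Column 1 already has 3, so R2C1 = 1.
Cage c needs product 6, so R3C1 = 2.
Cage c needs product 6, so R3C2 = 3.
Cage f has product 60, leaving R3C3 = 5.
The 4 cells of cage b must have sum 13; hence R4C5 = 3.
Column 1 now contains 2, so R1C1 = 4.
The 3 cells of cage a must have sum 7, so R1C2 = 1.
The 3 cells of cage a must have sum 7, so R1C3 = 2.
The two cells of cage h must have product 15, leaving R1C4 = 3.
Column 5 now contains 3; hence R1C5 = 5.
Column 4 now contains 3, which forces R2C4 = 4.
Column 4 already has 4; hence R3C4 = 1.
Row 3 now contains 1, so R3C5 = 4.
Column 2 now contains 1, so R4C2 = 4.
Row 4 already has 4; hence R4C3 = 1.
Column 4 already has 1, so R4C4 = 2.
1 is placed in column 3, which forces R5C3 = 4.
Column 4 already has 1, so R5C4 = 5.
4 is placed in column 5; hence R5C5 = 1.
4 is placed in row 2; hence R2C3 = 3.
The full grid is 4 1 2 3 5 / 1 5 3 4 2 / 2 3 5 1 4 / 5 4 1 2 3 / 3 2 4 5 1.

3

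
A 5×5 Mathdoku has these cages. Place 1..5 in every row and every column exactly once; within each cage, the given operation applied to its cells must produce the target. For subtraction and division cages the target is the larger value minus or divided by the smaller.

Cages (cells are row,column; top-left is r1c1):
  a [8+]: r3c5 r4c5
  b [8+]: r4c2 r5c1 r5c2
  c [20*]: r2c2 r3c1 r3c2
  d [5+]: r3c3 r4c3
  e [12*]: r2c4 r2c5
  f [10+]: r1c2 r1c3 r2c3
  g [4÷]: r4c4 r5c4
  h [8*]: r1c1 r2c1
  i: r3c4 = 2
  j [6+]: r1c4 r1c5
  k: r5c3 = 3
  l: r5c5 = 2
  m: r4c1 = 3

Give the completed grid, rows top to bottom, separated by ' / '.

4 3 2 5 1 / 2 1 5 3 4 / 5 4 1 2 3 / 3 2 4 1 5 / 1 5 3 4 2

Cage i is a single given cell, so r3c4 = 2.
Cage m is given, leaving r4c1 = 3.
Row 4 already has 3, which forces r4c5 = 5.
Cage k is a single given cell, which forces r5c3 = 3.
Cage l is a single given cell, leaving r5c5 = 2.
The two cells of cage j must have sum 6, leaving r1c4 = 5.
Cage j's pair has sum 6; hence r1c5 = 1.
Column 5 already has 5; hence r3c5 = 3.
Cage b needs sum 8, so r4c2 = 2.
Cage f has sum 10, leaving r1c3 = 2.
The two cells of cage e must have product 12; hence r2c4 = 3.
Column 5 now contains 3, leaving r2c5 = 4.
Row 1 now contains 2; hence r1c1 = 4.
Cage f has sum 10; hence r1c2 = 3.
Row 2 already has 4; hence r2c1 = 2.
Row 2 already has 4, leaving r2c3 = 5.
Row 2 already has 5, which forces r2c2 = 1.
Cage c has product 20; hence r3c1 = 5.
Cage c has product 20, leaving r3c2 = 4.
Row 3 already has 4, so r3c3 = 1.
Column 3 now contains 1, leaving r4c3 = 4.
Row 4 now contains 4; hence r4c4 = 1.
Column 1 already has 5, leaving r5c1 = 1.
1 is placed in column 2, which forces r5c2 = 5.
1 is placed in column 4, leaving r5c4 = 4.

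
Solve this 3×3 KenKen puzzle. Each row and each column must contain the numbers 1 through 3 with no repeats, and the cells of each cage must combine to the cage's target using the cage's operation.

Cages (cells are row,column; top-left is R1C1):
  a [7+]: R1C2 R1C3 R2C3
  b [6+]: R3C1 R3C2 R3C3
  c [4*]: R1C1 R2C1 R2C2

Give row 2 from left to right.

The 3 cells of cage c must have product 4, so R1C1 = 2.
2 is placed in row 1, leaving R1C2 = 3.
3 is placed in row 1, so R1C3 = 1.
Cage c needs product 4, leaving R2C1 = 1.
The 3 cells of cage c must have product 4, so R2C2 = 2.
2 is placed in row 2, leaving R2C3 = 3.
Column 1 now contains 1, which forces R3C1 = 3.
Column 2 already has 2, so R3C2 = 1.
Column 3 already has 3; hence R3C3 = 2.
Filled in: 2 3 1 / 1 2 3 / 3 1 2.

1 2 3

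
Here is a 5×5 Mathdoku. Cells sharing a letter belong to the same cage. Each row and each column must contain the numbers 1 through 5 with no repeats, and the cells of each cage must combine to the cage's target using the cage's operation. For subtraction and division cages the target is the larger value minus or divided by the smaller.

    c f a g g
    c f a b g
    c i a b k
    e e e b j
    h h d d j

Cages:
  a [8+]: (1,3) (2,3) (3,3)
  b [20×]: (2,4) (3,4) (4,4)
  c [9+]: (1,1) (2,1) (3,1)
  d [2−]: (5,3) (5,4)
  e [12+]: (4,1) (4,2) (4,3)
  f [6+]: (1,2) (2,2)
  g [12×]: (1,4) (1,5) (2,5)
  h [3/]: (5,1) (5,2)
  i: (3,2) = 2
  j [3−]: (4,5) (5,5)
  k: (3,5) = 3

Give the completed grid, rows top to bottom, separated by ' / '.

2 1 5 3 4 / 3 5 2 4 1 / 4 2 1 5 3 / 5 4 3 1 2 / 1 3 4 2 5

Cage i is a single given cell, leaving (3,2) = 2.
Cage k is given, so (3,5) = 3.
The 3 cells of cage g must have product 12; hence (1,4) = 3.
Cage c needs sum 9, which forces (2,1) = 3.
3 is placed in column 1; hence (5,1) = 1.
Row 5 already has 1; hence (5,2) = 3.
Cage c has sum 9, which forces (1,1) = 2.
Cage c needs sum 9, so (3,1) = 4.
Column 1 now contains 4, which forces (4,1) = 5.
Row 4 already has 5; hence (4,2) = 4.
Cage e has sum 12; hence (4,3) = 3.
Row 4 already has 4, which forces (4,4) = 1.
Row 4 now contains 1; hence (4,5) = 2.
Cage a needs sum 8; hence (2,3) = 2.
Cage b needs product 20; hence (2,4) = 4.
Row 2 now contains 4, so (2,5) = 1.
1 is placed in column 4; hence (3,4) = 5.
2 is placed in column 3, so (5,3) = 4.
Column 4 now contains 4, which forces (5,4) = 2.
The two cells of cage j must have difference 3, which forces (5,5) = 5.
Cage f's pair has sum 6; hence (1,2) = 1.
Cage a needs sum 8; hence (1,3) = 5.
1 is placed in column 5; hence (1,5) = 4.
Row 2 already has 1, leaving (2,2) = 5.
Row 3 already has 5, so (3,3) = 1.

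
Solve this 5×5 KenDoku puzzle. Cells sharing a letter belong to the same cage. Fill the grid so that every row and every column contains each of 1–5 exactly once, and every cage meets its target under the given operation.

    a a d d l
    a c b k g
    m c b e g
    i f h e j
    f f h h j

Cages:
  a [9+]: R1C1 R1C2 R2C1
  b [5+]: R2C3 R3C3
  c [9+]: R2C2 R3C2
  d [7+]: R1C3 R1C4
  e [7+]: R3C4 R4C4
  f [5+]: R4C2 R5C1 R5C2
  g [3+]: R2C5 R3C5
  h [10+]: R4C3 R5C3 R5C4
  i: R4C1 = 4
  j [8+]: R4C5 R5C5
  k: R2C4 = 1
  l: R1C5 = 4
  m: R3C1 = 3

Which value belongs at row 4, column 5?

5

L is a freebie, so R1C5 = 4.
Cage k is a single given cell, so R2C4 = 1.
1 is placed in row 2, so R2C5 = 2.
Cage m is given, leaving R3C1 = 3.
Column 5 already has 2, which forces R3C5 = 1.
Cage i is a single given cell; hence R4C1 = 4.
Cage a needs sum 9; hence R1C1 = 1.
Cage a has sum 9; hence R1C2 = 3.
4 is placed in column 1, leaving R2C1 = 5.
Row 2 already has 5, leaving R2C2 = 4.
The two cells of cage b must have sum 5, which forces R2C3 = 3.
4 is placed in column 2, leaving R3C2 = 5.
Cage b's pair has sum 5, so R3C3 = 2.
Row 3 already has 2, which forces R3C4 = 4.
Column 1 already has 1; hence R5C1 = 2.
Column 2 now contains 3; hence R5C2 = 1.
Column 3 already has 2; hence R1C3 = 5.
Cage d's pair has sum 7; hence R1C4 = 2.
Column 2 now contains 1, so R4C2 = 2.
Cage h has sum 10, so R4C3 = 1.
Cage e's pair has sum 7, which forces R4C4 = 3.
Row 4 already has 3, leaving R4C5 = 5.
Cage h needs sum 10, leaving R5C3 = 4.
The 3 cells of cage h must have sum 10, which forces R5C4 = 5.
Column 5 now contains 5, which forces R5C5 = 3.
Completed grid: 1 3 5 2 4 / 5 4 3 1 2 / 3 5 2 4 1 / 4 2 1 3 5 / 2 1 4 5 3.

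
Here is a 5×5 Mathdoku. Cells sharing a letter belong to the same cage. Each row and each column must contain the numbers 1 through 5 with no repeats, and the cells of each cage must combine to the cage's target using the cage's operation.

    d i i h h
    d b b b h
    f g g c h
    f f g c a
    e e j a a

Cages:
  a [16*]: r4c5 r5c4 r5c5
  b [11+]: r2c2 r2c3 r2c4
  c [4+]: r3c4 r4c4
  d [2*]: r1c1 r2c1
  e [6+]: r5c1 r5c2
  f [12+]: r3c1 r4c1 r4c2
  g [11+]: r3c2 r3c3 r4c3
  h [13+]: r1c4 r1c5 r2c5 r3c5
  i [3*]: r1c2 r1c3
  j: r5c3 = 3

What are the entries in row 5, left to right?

5 1 3 2 4

Cage j is given, leaving r5c3 = 3.
The two cells of cage i must have product 3, so r1c2 = 3.
Column 3 now contains 3, so r1c3 = 1.
1 is placed in row 1, which forces r1c1 = 2.
Cage d needs two cells with product 2, leaving r2c1 = 1.
Cage h has sum 13, which forces r2c5 = 3.
Cage h needs sum 13, leaving r3c5 = 1.
Column 5 already has 1, which forces r5c5 = 4.
The 4 cells of cage h must have sum 13, leaving r1c4 = 4.
4 is placed in column 5, which forces r1c5 = 5.
1 is placed in row 3; hence r3c4 = 3.
Cage c needs two cells with sum 4, which forces r4c4 = 1.
4 is placed in column 5, which forces r4c5 = 2.
Row 5 already has 4, so r5c1 = 5.
The two cells of cage e must have sum 6, so r5c2 = 1.
Row 5 already has 4; hence r5c4 = 2.
2 is placed in column 4, which forces r2c4 = 5.
Column 1 already has 5, which forces r3c1 = 4.
The 3 cells of cage f must have sum 12, so r4c1 = 3.
The 3 cells of cage f must have sum 12; hence r4c2 = 5.
Row 4 already has 5, which forces r4c3 = 4.
Cage b needs sum 11, leaving r2c2 = 4.
Column 3 already has 4, leaving r2c3 = 2.
Column 2 already has 5, so r3c2 = 2.
Cage g has sum 11, so r3c3 = 5.
The full grid is 2 3 1 4 5 / 1 4 2 5 3 / 4 2 5 3 1 / 3 5 4 1 2 / 5 1 3 2 4.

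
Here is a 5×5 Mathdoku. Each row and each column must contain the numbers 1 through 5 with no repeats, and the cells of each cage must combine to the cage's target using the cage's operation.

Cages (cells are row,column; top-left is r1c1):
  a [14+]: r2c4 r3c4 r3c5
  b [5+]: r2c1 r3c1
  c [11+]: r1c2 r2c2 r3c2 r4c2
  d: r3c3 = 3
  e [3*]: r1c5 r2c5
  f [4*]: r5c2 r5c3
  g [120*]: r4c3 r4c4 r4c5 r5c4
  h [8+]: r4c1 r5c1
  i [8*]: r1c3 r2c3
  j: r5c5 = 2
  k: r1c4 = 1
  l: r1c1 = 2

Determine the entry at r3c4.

Cage l is a single given cell, leaving r1c1 = 2.
Row 1 now contains 2; hence r1c3 = 4.
Cage k is a single given cell; hence r1c4 = 1.
Row 1 now contains 1, so r1c5 = 3.
4 is placed in column 3, which forces r2c3 = 2.
Cage a has sum 14, which forces r2c4 = 5.
Column 5 now contains 3, leaving r2c5 = 1.
Cage d is a single given cell, leaving r3c3 = 3.
Cage a has sum 14; hence r3c4 = 4.
Cage a needs sum 14, leaving r3c5 = 5.
Column 3 now contains 3, leaving r4c3 = 5.
4 is placed in column 3, leaving r5c3 = 1.
Cage j is a single given cell, so r5c5 = 2.
Row 1 already has 3; hence r1c2 = 5.
Cage b needs two cells with sum 5, which forces r2c1 = 4.
Row 2 already has 1, so r2c2 = 3.
4 is placed in row 3, which forces r3c1 = 1.
Row 3 now contains 1, which forces r3c2 = 2.
Row 4 already has 5, leaving r4c1 = 3.
2 is placed in column 2, so r4c2 = 1.
Cage g has product 120, which forces r4c4 = 2.
Column 5 now contains 2; hence r4c5 = 4.
Cage h's pair has sum 8; hence r5c1 = 5.
Row 5 now contains 1, leaving r5c2 = 4.
2 is placed in row 5, which forces r5c4 = 3.
Filled in: 2 5 4 1 3 / 4 3 2 5 1 / 1 2 3 4 5 / 3 1 5 2 4 / 5 4 1 3 2.

4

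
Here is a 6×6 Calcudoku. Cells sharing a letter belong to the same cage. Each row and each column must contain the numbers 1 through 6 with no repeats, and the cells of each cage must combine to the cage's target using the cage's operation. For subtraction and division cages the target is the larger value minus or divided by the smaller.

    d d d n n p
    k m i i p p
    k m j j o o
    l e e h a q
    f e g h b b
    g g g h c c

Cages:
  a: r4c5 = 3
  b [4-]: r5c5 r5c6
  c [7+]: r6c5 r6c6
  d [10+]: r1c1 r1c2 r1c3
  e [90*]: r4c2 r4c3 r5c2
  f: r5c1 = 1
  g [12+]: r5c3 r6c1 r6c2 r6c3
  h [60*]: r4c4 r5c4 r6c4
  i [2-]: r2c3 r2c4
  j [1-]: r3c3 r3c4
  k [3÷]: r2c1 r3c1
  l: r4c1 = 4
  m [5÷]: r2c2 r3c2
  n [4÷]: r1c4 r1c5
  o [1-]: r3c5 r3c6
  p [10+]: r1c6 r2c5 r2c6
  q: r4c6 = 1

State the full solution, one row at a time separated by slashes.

Cage l is a single given cell, leaving r4c1 = 4.
Cage a is given, which forces r4c5 = 3.
Cage q is given; hence r4c6 = 1.
Cage f is given, so r5c1 = 1.
The 3 cells of cage e must have product 90, leaving r5c2 = 3.
In row 4, 2 can only go at r4c4, so r4c4 = 2.
Row 5 needs a 4, and only r5c3 is open for it.
Row 5 needs a 5, and only r5c4 is open for it.
Column 4 already has 5, which forces r6c4 = 6.
Row 1 needs a 6, and only r1c6 is open for it.
Cage p has sum 10, so r2c5 = 1.
Cage p has sum 10; hence r2c6 = 3.
Cage b's pair has difference 4, which forces r5c5 = 6.
Column 6 already has 6; hence r5c6 = 2.
Column 6 already has 2; hence r6c6 = 5.
Cage n needs two cells with quotient 4, so r1c4 = 1.
Column 5 already has 1, which forces r1c5 = 4.
1 is placed in row 2, which forces r2c2 = 5.
Row 2 now contains 3, leaving r2c4 = 4.
Cage m needs two cells with quotient 5, which forces r3c2 = 1.
Column 4 now contains 4; hence r3c4 = 3.
The two cells of cage o must have difference 1; hence r3c5 = 5.
5 is placed in column 6, which forces r3c6 = 4.
Column 2 now contains 5, which forces r4c2 = 6.
6 is placed in row 4, leaving r4c3 = 5.
Cage g has sum 12; hence r6c1 = 3.
Cage g needs sum 12, so r6c2 = 4.
Cage g needs sum 12, which forces r6c3 = 1.
Cage c needs two cells with sum 7, leaving r6c5 = 2.
The 3 cells of cage d must have sum 10; hence r1c1 = 5.
Column 2 now contains 5, so r1c2 = 2.
Cage d has sum 10, so r1c3 = 3.
5 is placed in row 3, leaving r3c3 = 2.
Cage k's pair has quotient 3, so r2c1 = 2.
Column 3 already has 2, leaving r2c3 = 6.
2 is placed in row 3, which forces r3c1 = 6.

5 2 3 1 4 6 / 2 5 6 4 1 3 / 6 1 2 3 5 4 / 4 6 5 2 3 1 / 1 3 4 5 6 2 / 3 4 1 6 2 5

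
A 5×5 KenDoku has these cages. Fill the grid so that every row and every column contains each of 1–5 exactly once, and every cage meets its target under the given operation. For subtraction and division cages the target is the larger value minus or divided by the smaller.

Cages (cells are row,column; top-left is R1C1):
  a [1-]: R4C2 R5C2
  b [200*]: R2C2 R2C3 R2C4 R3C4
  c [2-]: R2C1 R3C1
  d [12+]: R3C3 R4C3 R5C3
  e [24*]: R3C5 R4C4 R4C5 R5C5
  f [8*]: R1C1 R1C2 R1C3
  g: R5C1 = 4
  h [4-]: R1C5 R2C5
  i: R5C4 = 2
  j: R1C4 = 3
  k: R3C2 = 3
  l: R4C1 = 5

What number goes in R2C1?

3

J is a freebie, leaving R1C4 = 3.
Cage k is a single given cell; hence R3C2 = 3.
Cage b has product 200; hence R3C4 = 5.
Cage l is a single given cell, so R4C1 = 5.
Cage g is given; hence R5C1 = 4.
I is a freebie; hence R5C4 = 2.
The two cells of cage c must have difference 2, leaving R2C1 = 3.
Column 4 already has 2, which forces R2C4 = 4.
Cage c needs two cells with difference 2, leaving R3C1 = 1.
5 is placed in row 3, which forces R3C3 = 4.
Row 3 already has 4; hence R3C5 = 2.
Cage d has sum 12; hence R4C3 = 3.
Column 4 now contains 4; hence R4C4 = 1.
1 is placed in row 4, leaving R4C5 = 4.
Cage d has sum 12, which forces R5C3 = 5.
Column 1 already has 1, which forces R1C1 = 2.
Cage f has product 8; hence R1C2 = 4.
The 3 cells of cage f must have product 8; hence R1C3 = 1.
Row 1 now contains 1, which forces R1C5 = 5.
Cage b has product 200, which forces R2C2 = 5.
Column 3 already has 5, so R2C3 = 2.
5 is placed in column 5, leaving R2C5 = 1.
Row 4 now contains 4, so R4C2 = 2.
Row 5 now contains 5, leaving R5C2 = 1.
Cage e has product 24, which forces R5C5 = 3.
The full grid is 2 4 1 3 5 / 3 5 2 4 1 / 1 3 4 5 2 / 5 2 3 1 4 / 4 1 5 2 3.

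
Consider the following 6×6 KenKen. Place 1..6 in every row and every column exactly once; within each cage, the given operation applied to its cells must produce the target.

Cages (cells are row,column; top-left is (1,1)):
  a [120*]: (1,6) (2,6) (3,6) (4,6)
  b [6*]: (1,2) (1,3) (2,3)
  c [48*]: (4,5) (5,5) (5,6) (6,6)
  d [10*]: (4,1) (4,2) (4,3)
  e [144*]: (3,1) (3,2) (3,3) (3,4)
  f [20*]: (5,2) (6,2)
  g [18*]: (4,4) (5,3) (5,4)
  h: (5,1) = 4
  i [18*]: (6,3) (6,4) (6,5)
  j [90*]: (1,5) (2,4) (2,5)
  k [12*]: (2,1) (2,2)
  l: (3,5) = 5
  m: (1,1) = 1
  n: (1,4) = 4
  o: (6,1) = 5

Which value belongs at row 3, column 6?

M is a freebie; hence (1,1) = 1.
Cage n is given; hence (1,4) = 4.
Cage l is given; hence (3,5) = 5.
H is a freebie; hence (5,1) = 4.
Row 5 now contains 4, so (5,2) = 5.
Cage o is given, so (6,1) = 5.
Column 2 already has 5, which forces (6,2) = 4.
Cage b has product 6, leaving (2,3) = 1.
The 3 cells of cage j must have product 90, so (2,4) = 5.
Cage e has product 144; hence (3,3) = 4.
Column 1 now contains 5, leaving (4,1) = 2.
Cage d has product 10, leaving (4,2) = 1.
The 3 cells of cage d must have product 10, leaving (4,3) = 5.
Cage c needs product 48; hence (4,5) = 4.
The 4 cells of cage a must have product 120, leaving (1,6) = 5.
Column 1 already has 2, so (2,1) = 6.
Cage k needs two cells with product 12; hence (2,2) = 2.
Row 2 already has 6, so (2,5) = 3.
Cage a needs product 120, which forces (2,6) = 4.
Column 1 now contains 6; hence (3,1) = 3.
Row 3 already has 3, which forces (3,2) = 6.
Row 3 already has 6; hence (3,4) = 2.
2 is placed in row 3, which forces (3,6) = 1.
Column 4 now contains 2; hence (5,4) = 1.
2 is placed in column 2, which forces (1,2) = 3.
Cage b needs product 6; hence (1,3) = 2.
Column 5 already has 3, which forces (1,5) = 6.
Cage a has product 120, which forces (4,6) = 6.
The 4 cells of cage c must have product 48, leaving (5,5) = 2.
The 4 cells of cage c must have product 48; hence (5,6) = 3.
Cage i needs product 18, so (6,5) = 1.
Cage c has product 48, which forces (6,6) = 2.
Row 4 already has 6, which forces (4,4) = 3.
Row 5 now contains 3, so (5,3) = 6.
Column 3 already has 6, leaving (6,3) = 3.
Column 4 already has 3, leaving (6,4) = 6.
Completed grid: 1 3 2 4 6 5 / 6 2 1 5 3 4 / 3 6 4 2 5 1 / 2 1 5 3 4 6 / 4 5 6 1 2 3 / 5 4 3 6 1 2.

1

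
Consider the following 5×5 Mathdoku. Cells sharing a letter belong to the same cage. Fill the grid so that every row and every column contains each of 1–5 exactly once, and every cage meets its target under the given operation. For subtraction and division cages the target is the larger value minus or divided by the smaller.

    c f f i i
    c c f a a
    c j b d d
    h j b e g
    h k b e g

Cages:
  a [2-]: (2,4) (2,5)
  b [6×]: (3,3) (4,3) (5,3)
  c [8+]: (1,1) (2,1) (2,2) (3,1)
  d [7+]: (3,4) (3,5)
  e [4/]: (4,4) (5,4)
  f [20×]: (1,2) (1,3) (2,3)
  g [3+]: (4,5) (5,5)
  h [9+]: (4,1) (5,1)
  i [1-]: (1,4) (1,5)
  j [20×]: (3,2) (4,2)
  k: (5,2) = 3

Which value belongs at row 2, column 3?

K is a freebie, which forces (5,2) = 3.
In row 4, 3 can only go at (4,3), so (4,3) = 3.
In row 4, 2 can only go at (4,5), so (4,5) = 2.
Column 5 now contains 2, leaving (5,5) = 1.
The 3 cells of cage b must have product 6, so (3,3) = 1.
Cage e needs two cells with quotient 4, leaving (4,4) = 1.
Row 5 now contains 1, leaving (5,3) = 2.
Row 5 now contains 1, which forces (5,4) = 4.
The 3 cells of cage f must have product 20; hence (1,2) = 1.
Column 2 already has 1; hence (2,2) = 2.
The two cells of cage h must have sum 9, which forces (4,1) = 4.
Row 4 now contains 4, which forces (4,2) = 5.
Row 5 now contains 4, leaving (5,1) = 5.
Cage c has sum 8, leaving (2,1) = 1.
Column 2 now contains 5, leaving (3,2) = 4.
Row 3 already has 4; hence (3,5) = 5.
Cage a needs two cells with difference 2, so (2,4) = 5.
5 is placed in column 5, leaving (2,5) = 3.
Cage d's pair has sum 7, leaving (3,4) = 2.
Cage c needs sum 8, which forces (1,1) = 2.
Cage f has product 20, so (1,3) = 5.
Column 4 now contains 2; hence (1,4) = 3.
Column 5 now contains 3, so (1,5) = 4.
Row 2 now contains 5, which forces (2,3) = 4.
Row 3 now contains 2; hence (3,1) = 3.
Filled in: 2 1 5 3 4 / 1 2 4 5 3 / 3 4 1 2 5 / 4 5 3 1 2 / 5 3 2 4 1.

4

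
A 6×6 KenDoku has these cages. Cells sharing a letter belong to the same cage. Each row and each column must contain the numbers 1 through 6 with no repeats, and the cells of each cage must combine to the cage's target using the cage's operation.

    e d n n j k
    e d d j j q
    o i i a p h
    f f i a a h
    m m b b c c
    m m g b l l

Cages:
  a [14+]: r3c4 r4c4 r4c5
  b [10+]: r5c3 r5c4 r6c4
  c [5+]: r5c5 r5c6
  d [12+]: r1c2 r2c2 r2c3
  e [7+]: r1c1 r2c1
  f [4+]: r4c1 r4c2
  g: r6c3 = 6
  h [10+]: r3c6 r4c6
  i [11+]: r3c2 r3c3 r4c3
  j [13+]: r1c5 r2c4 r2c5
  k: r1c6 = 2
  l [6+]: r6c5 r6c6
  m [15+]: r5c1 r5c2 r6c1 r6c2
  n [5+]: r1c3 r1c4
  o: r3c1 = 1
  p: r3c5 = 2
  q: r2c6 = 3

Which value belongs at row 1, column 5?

Cage k is a single given cell, which forces r1c6 = 2.
Cage q is given, so r2c6 = 3.
O is a freebie, which forces r3c1 = 1.
Cage p is given; hence r3c5 = 2.
1 is placed in column 1, which forces r4c1 = 3.
3 is placed in row 4, which forces r4c2 = 1.
G is a freebie; hence r6c3 = 6.
Cage e's pair has sum 7, so r1c1 = 5.
The two cells of cage e must have sum 7; hence r2c1 = 2.
Column 1 now contains 2, leaving r6c1 = 4.
Column 1 now contains 4, so r5c1 = 6.
The only place for 3 in column 5 is r1c5.
Row 1 already has 3, leaving r1c2 = 6.
Cage d needs sum 12, which forces r2c2 = 5.
Cage d has sum 12, which forces r2c3 = 1.
Column 2 now contains 5; hence r3c2 = 4.
4 is placed in row 3; hence r3c6 = 6.
Column 6 already has 6, leaving r4c6 = 4.
Column 6 already has 4, leaving r5c6 = 1.
1 is placed in column 6; hence r6c6 = 5.
Column 3 now contains 1; hence r1c3 = 4.
Cage n's pair has sum 5, which forces r1c4 = 1.
The 3 cells of cage i must have sum 11, which forces r3c3 = 5.
Cage a needs sum 14, which forces r3c4 = 3.
Row 4 now contains 4, so r4c3 = 2.
2 is placed in column 3, which forces r5c3 = 3.
Row 5 already has 1, which forces r5c5 = 4.
Column 4 already has 3, which forces r6c4 = 2.
5 is placed in row 6, leaving r6c5 = 1.
Cage j has sum 13, so r2c4 = 4.
Column 5 now contains 4, so r2c5 = 6.
Column 5 already has 6; hence r4c5 = 5.
Row 5 already has 3, leaving r5c2 = 2.
Column 4 already has 2; hence r5c4 = 5.
Row 6 already has 2; hence r6c2 = 3.
Row 4 already has 5, leaving r4c4 = 6.
Filled in: 5 6 4 1 3 2 / 2 5 1 4 6 3 / 1 4 5 3 2 6 / 3 1 2 6 5 4 / 6 2 3 5 4 1 / 4 3 6 2 1 5.

3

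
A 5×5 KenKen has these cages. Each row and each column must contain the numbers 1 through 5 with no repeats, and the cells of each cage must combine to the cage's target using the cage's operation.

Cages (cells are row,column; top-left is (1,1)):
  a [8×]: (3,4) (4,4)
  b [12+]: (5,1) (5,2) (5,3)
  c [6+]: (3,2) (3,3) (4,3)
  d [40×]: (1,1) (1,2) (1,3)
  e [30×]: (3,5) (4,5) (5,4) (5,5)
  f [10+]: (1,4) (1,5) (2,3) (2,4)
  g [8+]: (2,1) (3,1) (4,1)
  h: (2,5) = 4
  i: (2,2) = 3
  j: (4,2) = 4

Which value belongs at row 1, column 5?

I is a freebie, leaving (2,2) = 3.
Cage h is a single given cell; hence (2,5) = 4.
J is a freebie, leaving (4,2) = 4.
Row 4 now contains 4, so (4,4) = 2.
Column 2 already has 4, so (5,2) = 5.
Column 2 now contains 5, leaving (1,2) = 2.
2 is placed in column 2, which forces (3,2) = 1.
Column 4 now contains 2, leaving (3,4) = 4.
Cage c has sum 6, which forces (3,3) = 2.
Cage c has sum 6, which forces (4,3) = 3.
Column 3 already has 3, leaving (5,3) = 4.
Cage d needs product 40, which forces (1,1) = 4.
4 is placed in column 3, which forces (1,3) = 5.
Cage g has sum 8, so (2,1) = 2.
5 is placed in column 3, which forces (2,3) = 1.
Row 2 now contains 1, leaving (2,4) = 5.
2 is placed in row 3; hence (3,1) = 5.
Row 3 now contains 5, which forces (3,5) = 3.
The 3 cells of cage g must have sum 8; hence (4,1) = 1.
Row 4 now contains 1; hence (4,5) = 5.
Row 5 now contains 4; hence (5,1) = 3.
Row 5 now contains 3, which forces (5,4) = 1.
The 4 cells of cage e must have product 30; hence (5,5) = 2.
Column 4 now contains 1; hence (1,4) = 3.
Column 5 now contains 3, leaving (1,5) = 1.
Filled in: 4 2 5 3 1 / 2 3 1 5 4 / 5 1 2 4 3 / 1 4 3 2 5 / 3 5 4 1 2.

1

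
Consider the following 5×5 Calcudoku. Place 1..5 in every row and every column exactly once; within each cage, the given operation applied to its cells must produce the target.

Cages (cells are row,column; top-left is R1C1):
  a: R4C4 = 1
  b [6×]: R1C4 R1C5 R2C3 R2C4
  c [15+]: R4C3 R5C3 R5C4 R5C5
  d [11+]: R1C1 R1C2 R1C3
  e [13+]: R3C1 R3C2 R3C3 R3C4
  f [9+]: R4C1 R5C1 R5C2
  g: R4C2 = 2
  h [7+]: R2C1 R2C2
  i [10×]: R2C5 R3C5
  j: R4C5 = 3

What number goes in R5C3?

2

Cage g is given, so R4C2 = 2.
A is a freebie, leaving R4C4 = 1.
Cage j is a single given cell; hence R4C5 = 3.
Cage b has product 6, which forces R1C5 = 1.
The 4 cells of cage b must have product 6; hence R2C3 = 1.
In row 1, 3 can only go at R1C4, so R1C4 = 3.
Column 4 now contains 3, leaving R2C4 = 2.
2 is placed in row 2, leaving R2C5 = 5.
5 is placed in column 5, leaving R3C5 = 2.
2 is placed in column 5, which forces R5C5 = 4.
Cage c has sum 15; hence R4C3 = 4.
Cage c needs sum 15, which forces R5C3 = 2.
Row 5 now contains 4, leaving R5C4 = 5.
Cage d needs sum 11; hence R1C1 = 2.
The 3 cells of cage d must have sum 11, leaving R1C2 = 4.
Column 3 already has 2, leaving R1C3 = 5.
Column 2 now contains 4, so R2C2 = 3.
5 is placed in column 3, which forces R3C3 = 3.
Column 4 now contains 5, leaving R3C4 = 4.
Row 4 already has 4; hence R4C1 = 5.
3 is placed in column 2; hence R5C2 = 1.
Row 2 already has 3, so R2C1 = 4.
Column 1 now contains 5, which forces R3C1 = 1.
Column 2 now contains 1, which forces R3C2 = 5.
Row 5 already has 1; hence R5C1 = 3.
Filled in: 2 4 5 3 1 / 4 3 1 2 5 / 1 5 3 4 2 / 5 2 4 1 3 / 3 1 2 5 4.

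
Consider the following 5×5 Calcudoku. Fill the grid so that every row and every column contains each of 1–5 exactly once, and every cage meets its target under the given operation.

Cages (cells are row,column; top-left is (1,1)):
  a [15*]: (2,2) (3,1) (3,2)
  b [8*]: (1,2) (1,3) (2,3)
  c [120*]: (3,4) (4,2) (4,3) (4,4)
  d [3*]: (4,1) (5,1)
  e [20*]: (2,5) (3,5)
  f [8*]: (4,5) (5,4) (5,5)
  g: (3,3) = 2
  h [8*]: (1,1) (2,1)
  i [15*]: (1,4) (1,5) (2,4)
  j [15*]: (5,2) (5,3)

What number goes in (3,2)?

Cage g is given, leaving (3,3) = 2.
The 3 cells of cage b must have product 8, so (1,2) = 2.
Row 1 now contains 2, so (1,1) = 4.
4 is placed in row 1, leaving (1,3) = 1.
Cage h needs two cells with product 8, which forces (2,1) = 2.
Column 3 already has 1, so (2,3) = 4.
Row 2 already has 4, so (2,5) = 5.
Column 5 already has 5, leaving (3,5) = 4.
Cage c needs product 120; hence (4,4) = 2.
2 is placed in row 4, which forces (4,5) = 1.
Column 5 already has 1, which forces (5,5) = 2.
The 3 cells of cage i must have product 15, so (1,4) = 5.
Column 5 already has 5, leaving (1,5) = 3.
Cage i needs product 15, so (2,4) = 1.
5 is placed in column 4, leaving (3,4) = 3.
Row 4 now contains 1, so (4,1) = 3.
Cage c has product 120, leaving (4,2) = 4.
Row 4 now contains 3; hence (4,3) = 5.
Cage d needs two cells with product 3; hence (5,1) = 1.
Column 3 already has 5, which forces (5,3) = 3.
The 3 cells of cage f must have product 8, which forces (5,4) = 4.
Row 2 already has 1, leaving (2,2) = 3.
Column 1 now contains 1, which forces (3,1) = 5.
Cage a needs product 15, so (3,2) = 1.
Row 5 now contains 3, leaving (5,2) = 5.
Completed grid: 4 2 1 5 3 / 2 3 4 1 5 / 5 1 2 3 4 / 3 4 5 2 1 / 1 5 3 4 2.

1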